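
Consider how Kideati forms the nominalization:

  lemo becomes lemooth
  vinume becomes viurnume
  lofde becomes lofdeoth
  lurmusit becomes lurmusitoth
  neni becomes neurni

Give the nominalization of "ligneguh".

lofde and vinume both end in -e yet inflect differently (lofdeoth, viurnume), so the final letter is not what conditions the rule; the first letter is.
"ligneguh" begins with l-. The stems beginning with l- (lemo → lemooth, lofde → lofdeoth, lurmusit → lurmusitoth) add -oth.
So ligneguh → ligneguhoth.

ligneguhoth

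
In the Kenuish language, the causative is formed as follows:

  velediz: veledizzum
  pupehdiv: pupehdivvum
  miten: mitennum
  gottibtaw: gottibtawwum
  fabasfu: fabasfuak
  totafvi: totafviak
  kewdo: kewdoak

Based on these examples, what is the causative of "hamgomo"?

velediz and totafvi both have last vowel 'i' yet inflect differently (veledizzum, totafviak), so the last vowel is not what conditions the rule; whether the stem ends in a vowel or a consonant is.
"hamgomo" ends in a vowel. The stems ending in a vowel (fabasfu → fabasfuak, totafvi → totafviak, kewdo → kewdoak) add -ak.
The other pattern: stems ending in a consonant double the final consonant and add -um.
So hamgomo → hamgomoak.

hamgomoak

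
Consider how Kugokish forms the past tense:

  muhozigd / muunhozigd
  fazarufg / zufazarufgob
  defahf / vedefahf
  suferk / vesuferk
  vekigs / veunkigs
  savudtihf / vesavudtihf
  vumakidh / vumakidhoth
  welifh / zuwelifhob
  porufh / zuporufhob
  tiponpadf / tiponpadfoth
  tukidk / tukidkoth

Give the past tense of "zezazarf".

"zezazarf" has second-to-last letter 'r'. The one such stem in the data (suferk → vesuferk) adds the prefix ve-, so the same rule applies.
The other patterns: stems whose second-to-last letter is 'f' add zu- … -ob around the stem; stems whose second-to-last letter is 'd' add -oth; stems whose second-to-last letter is 'g' insert -un- after the first vowel.
So zezazarf → vezezazarf.

vezezazarf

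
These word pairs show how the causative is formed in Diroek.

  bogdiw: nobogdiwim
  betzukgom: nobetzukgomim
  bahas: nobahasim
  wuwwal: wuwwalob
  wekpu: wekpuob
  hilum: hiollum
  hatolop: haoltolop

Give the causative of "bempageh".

betzukgom and hilum both end in -m yet inflect differently (nobetzukgomim, hiollum), so the final letter is not what conditions the rule; the first letter is.
"bempageh" begins with b-. The stems beginning with b- (bogdiw → nobogdiwim, betzukgom → nobetzukgomim, bahas → nobahasim) add no- … -im around the stem.
So bempageh → nobempagehim.

nobempagehim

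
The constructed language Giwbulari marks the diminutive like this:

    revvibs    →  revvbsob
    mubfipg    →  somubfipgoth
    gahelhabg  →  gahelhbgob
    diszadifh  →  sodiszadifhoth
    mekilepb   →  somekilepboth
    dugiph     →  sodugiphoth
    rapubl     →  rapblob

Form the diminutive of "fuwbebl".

"fuwbebl" has second-to-last letter 'b'. The stems whose second-to-last letter is 'b' (gahelhabg → gahelhbgob, rapubl → rapblob, revvibs → revvbsob) delete the last vowel and add -ob.
So fuwbebl → fuwbblob.

fuwbblob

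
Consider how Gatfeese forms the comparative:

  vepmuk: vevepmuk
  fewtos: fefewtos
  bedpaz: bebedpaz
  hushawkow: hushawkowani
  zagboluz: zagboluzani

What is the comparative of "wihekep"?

wihekepani

bedpaz and zagboluz both end in -z yet inflect differently (bebedpaz, zagboluzani), so the final letter is not what conditions the rule; the number of vowels is.
"wihekep" has 3 vowels. The stems with 3 vowels (hushawkow → hushawkowani, zagboluz → zagboluzani) add -ani.
So wihekep → wihekepani.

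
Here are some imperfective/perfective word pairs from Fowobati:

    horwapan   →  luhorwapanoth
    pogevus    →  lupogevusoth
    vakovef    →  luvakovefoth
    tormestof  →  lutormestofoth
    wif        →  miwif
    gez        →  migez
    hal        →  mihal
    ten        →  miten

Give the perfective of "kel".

"kel" has 1 vowel. The stems with 1 vowel (wif → miwif, gez → migez, hal → mihal) add the prefix mi-.
The other pattern: stems with 3 vowels add lu- … -oth around the stem.
So kel → mikel.

mikel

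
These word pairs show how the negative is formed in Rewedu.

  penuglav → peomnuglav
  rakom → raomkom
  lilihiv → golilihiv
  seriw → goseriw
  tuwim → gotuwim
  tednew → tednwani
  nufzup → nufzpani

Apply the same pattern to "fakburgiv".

gofakburgiv

"fakburgiv" has last vowel 'i'. The stems whose last vowel is 'i' (lilihiv → golilihiv, seriw → goseriw, tuwim → gotuwim) add the prefix go-.
So fakburgiv → gofakburgiv.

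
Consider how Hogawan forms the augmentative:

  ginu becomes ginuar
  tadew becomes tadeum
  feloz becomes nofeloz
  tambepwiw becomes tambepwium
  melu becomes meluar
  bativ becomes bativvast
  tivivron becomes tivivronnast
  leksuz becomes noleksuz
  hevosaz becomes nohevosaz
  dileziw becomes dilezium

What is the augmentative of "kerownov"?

"kerownov" ends in -v. The one such stem in the data (bativ → bativvast) doubles the final consonant and adds -ast (as does tivivron), so the same rule applies.
The other patterns: stems ending in -u add -ar; stems ending in -w drop the final letter and add -um; stems ending in -z add the prefix no-.
So kerownov → kerownovvast.

kerownovvast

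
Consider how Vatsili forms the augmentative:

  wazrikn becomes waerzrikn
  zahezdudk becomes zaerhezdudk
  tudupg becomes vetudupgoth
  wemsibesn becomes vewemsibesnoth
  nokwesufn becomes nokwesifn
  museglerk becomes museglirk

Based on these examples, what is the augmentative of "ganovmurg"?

ganovmirg

wazrikn and wemsibesn both end in -n yet inflect differently (waerzrikn, vewemsibesnoth), so the final letter is not what conditions the rule; the second-to-last letter is.
"ganovmurg" has second-to-last letter 'r'. The one such stem in the data (museglerk → museglirk) changes the last vowel to 'i' (as does nokwesufn), so the same rule applies.
So ganovmurg → ganovmirg.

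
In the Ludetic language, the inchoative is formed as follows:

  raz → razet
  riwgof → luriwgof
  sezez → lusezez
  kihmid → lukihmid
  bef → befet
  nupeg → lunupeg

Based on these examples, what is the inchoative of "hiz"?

hizet

bef and riwgof both end in -f yet inflect differently (befet, luriwgof), so the final letter is not what conditions the rule; the number of vowels is.
"hiz" has 1 vowel. The stems with 1 vowel (raz → razet, bef → befet) add -et.
The other pattern: stems with 2 vowels add the prefix lu-.
So hiz → hizet.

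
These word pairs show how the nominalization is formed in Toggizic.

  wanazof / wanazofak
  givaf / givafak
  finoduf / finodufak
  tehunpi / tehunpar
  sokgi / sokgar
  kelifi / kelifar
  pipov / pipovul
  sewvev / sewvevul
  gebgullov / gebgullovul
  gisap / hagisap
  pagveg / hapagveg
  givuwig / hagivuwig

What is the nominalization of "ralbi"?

ralbar

"ralbi" ends in -i. The stems ending in -i (tehunpi → tehunpar, sokgi → sokgar, kelifi → kelifar) drop the final letter and add -ar.
The other patterns: stems ending in -f add -ak; stems ending in -v add -ul; stems ending in -g or -p add the prefix ha-.
So ralbi → ralbar.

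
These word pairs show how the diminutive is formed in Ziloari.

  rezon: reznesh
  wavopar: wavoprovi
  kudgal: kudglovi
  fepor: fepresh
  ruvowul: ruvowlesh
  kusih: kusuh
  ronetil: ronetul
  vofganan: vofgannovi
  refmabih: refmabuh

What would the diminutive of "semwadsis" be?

"semwadsis" has last vowel 'i'. The stems whose last vowel is 'i' (kusih → kusuh, refmabih → refmabuh, ronetil → ronetul) change the last vowel to 'u'.
The other patterns: stems whose last vowel is 'a' delete the last vowel and add -ovi; stems whose last vowel is 'o' or 'u' delete the last vowel and add -esh.
So semwadsis → semwadsus.

semwadsus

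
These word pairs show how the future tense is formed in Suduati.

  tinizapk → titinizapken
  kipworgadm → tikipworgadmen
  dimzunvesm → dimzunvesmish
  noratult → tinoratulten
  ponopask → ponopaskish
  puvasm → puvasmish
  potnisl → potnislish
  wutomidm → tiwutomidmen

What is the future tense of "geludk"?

tigeludken

puvasm and kipworgadm both end in -m yet inflect differently (puvasmish, tikipworgadmen), so the final letter is not what conditions the rule; the second-to-last letter is.
"geludk" has second-to-last letter 'd'. The stems whose second-to-last letter is 'd' (kipworgadm → tikipworgadmen, wutomidm → tiwutomidmen) add ti- … -en around the stem.
So geludk → tigeludken.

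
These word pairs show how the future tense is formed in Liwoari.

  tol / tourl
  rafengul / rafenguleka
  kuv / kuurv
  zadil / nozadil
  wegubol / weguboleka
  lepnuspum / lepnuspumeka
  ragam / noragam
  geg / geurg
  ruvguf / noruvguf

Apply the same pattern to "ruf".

tol and zadil both end in -l yet inflect differently (tourl, nozadil), so the final letter is not what conditions the rule; the number of vowels is.
"ruf" has 1 vowel. The stems with 1 vowel (geg → geurg, kuv → kuurv, tol → tourl) insert -ur- after the first vowel.
The other patterns: stems with 2 vowels add the prefix no-; stems with 3 vowels add -eka.
So ruf → ruurf.

ruurf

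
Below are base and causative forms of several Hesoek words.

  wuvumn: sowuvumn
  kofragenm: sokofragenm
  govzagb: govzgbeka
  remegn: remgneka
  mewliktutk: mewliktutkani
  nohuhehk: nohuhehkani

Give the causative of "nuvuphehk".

nuvuphehkani

wuvumn and remegn both end in -n yet inflect differently (sowuvumn, remgneka), so the final letter is not what conditions the rule; the second-to-last letter is.
"nuvuphehk" has second-to-last letter 'h'. The one such stem in the data (nohuhehk → nohuhehkani) adds -ani, so the same rule applies.
So nuvuphehk → nuvuphehkani.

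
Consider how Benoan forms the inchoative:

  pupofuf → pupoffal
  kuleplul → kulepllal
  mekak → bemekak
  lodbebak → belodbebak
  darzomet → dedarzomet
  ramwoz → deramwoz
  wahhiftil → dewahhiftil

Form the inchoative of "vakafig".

kuleplul and wahhiftil both end in -l yet inflect differently (kulepllal, dewahhiftil), so the final letter is not what conditions the rule; the last vowel is.
"vakafig" has last vowel 'i'. The one such stem in the data (wahhiftil → dewahhiftil) adds the prefix de-, so the same rule applies.
So vakafig → devakafig.

devakafig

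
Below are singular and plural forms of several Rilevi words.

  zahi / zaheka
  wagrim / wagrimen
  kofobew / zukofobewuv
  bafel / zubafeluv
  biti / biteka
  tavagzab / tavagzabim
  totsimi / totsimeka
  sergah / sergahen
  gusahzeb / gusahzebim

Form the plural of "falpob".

tavagzab and sergah both have last vowel 'a' yet inflect differently (tavagzabim, sergahen), so the last vowel is not what conditions the rule; the final letter is.
"falpob" ends in -b. The stems ending in -b (tavagzab → tavagzabim, gusahzeb → gusahzebim) add -im.
The other patterns: stems ending in -h or -m add -en; stems ending in -i drop the final letter and add -eka; stems ending in -l or -w add zu- … -uv around the stem.
So falpob → falpobim.

falpobim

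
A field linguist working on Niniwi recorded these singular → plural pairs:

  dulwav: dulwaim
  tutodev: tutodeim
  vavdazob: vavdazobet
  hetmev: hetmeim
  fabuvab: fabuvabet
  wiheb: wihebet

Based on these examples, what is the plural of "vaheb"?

vahebet

hetmev and wiheb both have last vowel 'e' yet inflect differently (hetmeim, wihebet), so the last vowel is not what conditions the rule; the final letter is.
"vaheb" ends in -b. The stems ending in -b (vavdazob → vavdazobet, wiheb → wihebet, fabuvab → fabuvabet) add -et.
So vaheb → vahebet.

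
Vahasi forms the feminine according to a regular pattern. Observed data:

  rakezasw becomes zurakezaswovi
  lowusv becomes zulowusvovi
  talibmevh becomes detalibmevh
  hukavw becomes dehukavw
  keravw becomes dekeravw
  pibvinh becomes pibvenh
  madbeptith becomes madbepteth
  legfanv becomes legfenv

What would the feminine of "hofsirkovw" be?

"hofsirkovw" has second-to-last letter 'v'. The stems whose second-to-last letter is 'v' (talibmevh → detalibmevh, hukavw → dehukavw, keravw → dekeravw) add the prefix de-.
The other patterns: stems whose second-to-last letter is 's' add zu- … -ovi around the stem; stems whose second-to-last letter is 'n' or 't' change the last vowel to 'e'.
So hofsirkovw → dehofsirkovw.

dehofsirkovw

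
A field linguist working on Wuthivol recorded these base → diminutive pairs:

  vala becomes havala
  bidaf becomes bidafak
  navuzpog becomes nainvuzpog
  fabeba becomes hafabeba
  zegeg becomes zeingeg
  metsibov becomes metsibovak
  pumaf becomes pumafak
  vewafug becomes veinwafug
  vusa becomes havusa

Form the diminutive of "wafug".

wainfug

navuzpog and metsibov both have last vowel 'o' yet inflect differently (nainvuzpog, metsibovak), so the last vowel is not what conditions the rule; the final letter is.
"wafug" ends in -g. The stems ending in -g (navuzpog → nainvuzpog, zegeg → zeingeg, vewafug → veinwafug) insert -in- after the first vowel.
So wafug → wainfug.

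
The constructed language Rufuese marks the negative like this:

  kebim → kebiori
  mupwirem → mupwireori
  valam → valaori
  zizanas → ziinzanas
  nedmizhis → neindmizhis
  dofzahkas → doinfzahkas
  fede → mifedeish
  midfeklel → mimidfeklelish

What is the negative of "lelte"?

milelteish

"lelte" ends in -e. The one such stem in the data (fede → mifedeish) adds mi- … -ish around the stem, so the same rule applies.
The other patterns: stems ending in -m drop the final letter and add -ori; stems ending in -s insert -in- after the first vowel.
So lelte → milelteish.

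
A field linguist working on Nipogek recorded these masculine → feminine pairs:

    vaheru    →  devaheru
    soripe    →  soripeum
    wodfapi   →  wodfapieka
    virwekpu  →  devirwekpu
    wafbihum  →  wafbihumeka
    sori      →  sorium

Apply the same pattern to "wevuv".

wevuveka

wodfapi and sori both end in -i yet inflect differently (wodfapieka, sorium), so the final letter is not what conditions the rule; the first letter is.
"wevuv" begins with w-. The stems beginning with w- (wodfapi → wodfapieka, wafbihum → wafbihumeka) add -eka.
So wevuv → wevuveka.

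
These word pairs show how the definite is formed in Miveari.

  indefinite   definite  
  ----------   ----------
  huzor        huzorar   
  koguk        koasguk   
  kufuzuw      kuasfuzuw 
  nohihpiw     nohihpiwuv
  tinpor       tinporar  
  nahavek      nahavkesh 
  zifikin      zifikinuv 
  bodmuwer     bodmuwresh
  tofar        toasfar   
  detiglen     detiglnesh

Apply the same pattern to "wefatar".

zifikin and detiglen both end in -n yet inflect differently (zifikinuv, detiglnesh), so the final letter is not what conditions the rule; the last vowel is.
"wefatar" has last vowel 'a'. The one such stem in the data (tofar → toasfar) inserts -as- after the first vowel (as do kufuzuw, koguk), so the same rule applies.
So wefatar → weasfatar.

weasfatar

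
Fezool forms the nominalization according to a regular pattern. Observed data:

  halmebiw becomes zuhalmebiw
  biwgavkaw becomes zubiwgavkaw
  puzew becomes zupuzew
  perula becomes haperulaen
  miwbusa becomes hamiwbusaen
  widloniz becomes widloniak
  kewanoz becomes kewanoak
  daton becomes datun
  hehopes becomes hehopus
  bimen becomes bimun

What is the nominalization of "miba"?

"miba" ends in -a. The stems ending in -a (perula → haperulaen, miwbusa → hamiwbusaen) add ha- … -en around the stem.
So miba → hamibaen.

hamibaen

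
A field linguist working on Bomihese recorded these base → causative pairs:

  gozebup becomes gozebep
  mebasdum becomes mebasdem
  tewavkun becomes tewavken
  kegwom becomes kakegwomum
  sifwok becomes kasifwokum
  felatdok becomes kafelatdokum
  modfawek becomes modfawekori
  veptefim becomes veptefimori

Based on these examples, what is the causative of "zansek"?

zansekori

mebasdum and kegwom both end in -m yet inflect differently (mebasdem, kakegwomum), so the final letter is not what conditions the rule; the last vowel is.
"zansek" has last vowel 'e'. The one such stem in the data (modfawek → modfawekori) adds -ori, so the same rule applies.
The other patterns: stems whose last vowel is 'u' change the last vowel to 'e'; stems whose last vowel is 'o' add ka- … -um around the stem.
So zansek → zansekori.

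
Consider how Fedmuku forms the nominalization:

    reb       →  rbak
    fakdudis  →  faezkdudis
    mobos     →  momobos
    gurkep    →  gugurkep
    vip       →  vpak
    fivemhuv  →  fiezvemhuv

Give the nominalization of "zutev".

vip and gurkep both end in -p yet inflect differently (vpak, gugurkep), so the final letter is not what conditions the rule; the number of vowels is.
"zutev" has 2 vowels. The stems with 2 vowels (gurkep → gugurkep, mobos → momobos) repeat the first consonant+vowel as a prefix.
The other patterns: stems with 1 vowel delete the last vowel and add -ak; stems with 3 vowels insert -ez- after the first vowel.
So zutev → zuzutev.

zuzutev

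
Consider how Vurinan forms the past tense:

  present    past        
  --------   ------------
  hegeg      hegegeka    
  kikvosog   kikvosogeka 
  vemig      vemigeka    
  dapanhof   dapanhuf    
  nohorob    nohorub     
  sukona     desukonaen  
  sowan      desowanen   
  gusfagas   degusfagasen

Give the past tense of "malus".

"malus" ends in -s. The one such stem in the data (gusfagas → degusfagasen) adds de- … -en around the stem, so the same rule applies.
The other patterns: stems ending in -g add -eka; stems ending in -b or -f change the last vowel to 'u'.
So malus → demalusen.

demalusen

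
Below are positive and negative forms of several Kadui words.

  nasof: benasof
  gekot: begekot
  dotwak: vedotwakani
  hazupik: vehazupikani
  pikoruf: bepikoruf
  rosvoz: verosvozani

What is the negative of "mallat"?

rosvoz and nasof both have last vowel 'o' yet inflect differently (verosvozani, benasof), so the last vowel is not what conditions the rule; the final letter is.
"mallat" ends in -t. The one such stem in the data (gekot → begekot) adds the prefix be-, so the same rule applies.
The other pattern: stems ending in -k or -z add ve- … -ani around the stem.
So mallat → bemallat.

bemallat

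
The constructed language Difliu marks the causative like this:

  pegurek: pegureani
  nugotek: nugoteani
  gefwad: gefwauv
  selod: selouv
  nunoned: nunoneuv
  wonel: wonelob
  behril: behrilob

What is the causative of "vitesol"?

"vitesol" ends in -l. The stems ending in -l (wonel → wonelob, behril → behrilob) add -ob.
The other patterns: stems ending in -k drop the final letter and add -ani; stems ending in -d drop the final letter and add -uv.
So vitesol → vitesolob.

vitesolob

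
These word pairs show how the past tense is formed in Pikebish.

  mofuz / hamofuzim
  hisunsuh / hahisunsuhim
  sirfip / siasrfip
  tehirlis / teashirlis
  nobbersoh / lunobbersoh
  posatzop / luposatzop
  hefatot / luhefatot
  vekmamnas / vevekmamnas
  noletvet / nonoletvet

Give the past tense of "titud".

hisunsuh and nobbersoh both end in -h yet inflect differently (hahisunsuhim, lunobbersoh), so the final letter is not what conditions the rule; the last vowel is.
"titud" has last vowel 'u'. The stems whose last vowel is 'u' (mofuz → hamofuzim, hisunsuh → hahisunsuhim) add ha- … -im around the stem.
The other patterns: stems whose last vowel is 'i' insert -as- after the first vowel; stems whose last vowel is 'o' add the prefix lu-; stems whose last vowel is 'a' or 'e' repeat the first consonant+vowel as a prefix.
So titud → hatitudim.

hatitudim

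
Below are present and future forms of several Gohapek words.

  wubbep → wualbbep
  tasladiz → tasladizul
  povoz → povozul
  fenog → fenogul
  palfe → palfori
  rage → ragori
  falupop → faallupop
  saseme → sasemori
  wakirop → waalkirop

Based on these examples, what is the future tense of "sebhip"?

"sebhip" ends in -p. The stems ending in -p (falupop → faallupop, wakirop → waalkirop, wubbep → wualbbep) insert -al- after the first vowel.
The other patterns: stems ending in -e drop the final letter and add -ori; stems ending in -g or -z add -ul.
So sebhip → sealbhip.

sealbhip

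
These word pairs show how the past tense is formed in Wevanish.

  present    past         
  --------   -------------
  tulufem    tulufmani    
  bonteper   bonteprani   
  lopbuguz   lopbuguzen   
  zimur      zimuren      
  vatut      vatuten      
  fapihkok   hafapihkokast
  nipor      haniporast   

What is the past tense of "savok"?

bonteper and zimur both end in -r yet inflect differently (bonteprani, zimuren), so the final letter is not what conditions the rule; the last vowel is.
"savok" has last vowel 'o'. The stems whose last vowel is 'o' (fapihkok → hafapihkokast, nipor → haniporast) add ha- … -ast around the stem.
The other patterns: stems whose last vowel is 'e' delete the last vowel and add -ani; stems whose last vowel is 'u' add -en.
So savok → hasavokast.

hasavokast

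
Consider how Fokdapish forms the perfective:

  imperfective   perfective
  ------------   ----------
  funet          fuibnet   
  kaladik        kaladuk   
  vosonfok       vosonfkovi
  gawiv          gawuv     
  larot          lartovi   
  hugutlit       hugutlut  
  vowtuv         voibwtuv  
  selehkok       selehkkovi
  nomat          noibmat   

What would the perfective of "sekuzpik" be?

sekuzpuk

"sekuzpik" has last vowel 'i'. The stems whose last vowel is 'i' (kaladik → kaladuk, hugutlit → hugutlut, gawiv → gawuv) change the last vowel to 'u'.
The other patterns: stems whose last vowel is 'o' delete the last vowel and add -ovi; stems whose last vowel is 'a', 'e' or 'u' insert -ib- after the first vowel.
So sekuzpik → sekuzpuk.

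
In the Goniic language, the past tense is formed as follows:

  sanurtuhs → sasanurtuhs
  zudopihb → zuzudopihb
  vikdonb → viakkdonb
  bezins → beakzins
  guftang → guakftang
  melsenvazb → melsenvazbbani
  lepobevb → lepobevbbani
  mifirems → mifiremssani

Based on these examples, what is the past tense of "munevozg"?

zudopihb and vikdonb both end in -b yet inflect differently (zuzudopihb, viakkdonb), so the final letter is not what conditions the rule; the second-to-last letter is.
"munevozg" has second-to-last letter 'z'. The one such stem in the data (melsenvazb → melsenvazbbani) doubles the final consonant and adds -ani (as do lepobevb, mifirems), so the same rule applies.
So munevozg → munevozggani.

munevozggani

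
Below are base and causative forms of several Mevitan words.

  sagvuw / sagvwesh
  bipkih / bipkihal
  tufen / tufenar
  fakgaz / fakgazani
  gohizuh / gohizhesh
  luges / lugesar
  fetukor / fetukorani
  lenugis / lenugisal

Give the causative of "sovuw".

"sovuw" has last vowel 'u'. The stems whose last vowel is 'u' (gohizuh → gohizhesh, sagvuw → sagvwesh) delete the last vowel and add -esh.
The other patterns: stems whose last vowel is 'e' add -ar; stems whose last vowel is 'i' add -al; stems whose last vowel is 'a' or 'o' add -ani.
So sovuw → sovwesh.

sovwesh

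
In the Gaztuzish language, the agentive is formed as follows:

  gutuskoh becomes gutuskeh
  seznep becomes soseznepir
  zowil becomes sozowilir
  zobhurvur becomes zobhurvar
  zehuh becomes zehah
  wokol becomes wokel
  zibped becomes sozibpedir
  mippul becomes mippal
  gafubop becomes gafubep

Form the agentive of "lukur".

lukar

"lukur" has last vowel 'u'. The stems whose last vowel is 'u' (mippul → mippal, zobhurvur → zobhurvar, zehuh → zehah) change the last vowel to 'a'.
So lukur → lukar.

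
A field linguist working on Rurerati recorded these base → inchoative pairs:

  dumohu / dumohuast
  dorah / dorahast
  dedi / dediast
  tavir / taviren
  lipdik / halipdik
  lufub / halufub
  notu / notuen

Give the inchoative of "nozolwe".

nozolween

dumohu and notu both end in -u yet inflect differently (dumohuast, notuen), so the final letter is not what conditions the rule; the first letter is.
"nozolwe" begins with n-. The one such stem in the data (notu → notuen) adds -en, so the same rule applies.
The other patterns: stems beginning with l- add the prefix ha-; stems beginning with d- add -ast.
So nozolwe → nozolween.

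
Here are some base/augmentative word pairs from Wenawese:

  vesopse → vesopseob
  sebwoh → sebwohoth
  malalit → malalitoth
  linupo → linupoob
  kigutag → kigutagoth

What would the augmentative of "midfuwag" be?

linupo and sebwoh both have last vowel 'o' yet inflect differently (linupoob, sebwohoth), so the last vowel is not what conditions the rule; whether the stem ends in a vowel or a consonant is.
"midfuwag" ends in a consonant. The stems ending in a consonant (kigutag → kigutagoth, malalit → malalitoth, sebwoh → sebwohoth) add -oth.
The other pattern: stems ending in a vowel add -ob.
So midfuwag → midfuwagoth.

midfuwagoth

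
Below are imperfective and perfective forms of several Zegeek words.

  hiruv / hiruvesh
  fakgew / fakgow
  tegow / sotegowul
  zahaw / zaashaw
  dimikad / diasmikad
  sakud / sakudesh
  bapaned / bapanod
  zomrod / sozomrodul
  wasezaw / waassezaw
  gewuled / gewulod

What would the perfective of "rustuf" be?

rustufesh

fakgew and zahaw both end in -w yet inflect differently (fakgow, zaashaw), so the final letter is not what conditions the rule; the last vowel is.
"rustuf" has last vowel 'u'. The stems whose last vowel is 'u' (hiruv → hiruvesh, sakud → sakudesh) add -esh.
The other patterns: stems whose last vowel is 'e' change the last vowel to 'o'; stems whose last vowel is 'a' insert -as- after the first vowel; stems whose last vowel is 'o' add so- … -ul around the stem.
So rustuf → rustufesh.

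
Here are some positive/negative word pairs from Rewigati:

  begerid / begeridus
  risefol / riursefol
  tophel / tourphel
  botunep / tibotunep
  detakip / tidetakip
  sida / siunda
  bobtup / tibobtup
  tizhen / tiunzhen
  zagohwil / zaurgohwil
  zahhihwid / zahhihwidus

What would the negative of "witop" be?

botunep and tophel both have last vowel 'e' yet inflect differently (tibotunep, tourphel), so the last vowel is not what conditions the rule; the final letter is.
"witop" ends in -p. The stems ending in -p (detakip → tidetakip, bobtup → tibobtup, botunep → tibotunep) add the prefix ti-.
The other patterns: stems ending in -l insert -ur- after the first vowel; stems ending in -d add -us; stems ending in -a or -n insert -un- after the first vowel.
So witop → tiwitop.

tiwitop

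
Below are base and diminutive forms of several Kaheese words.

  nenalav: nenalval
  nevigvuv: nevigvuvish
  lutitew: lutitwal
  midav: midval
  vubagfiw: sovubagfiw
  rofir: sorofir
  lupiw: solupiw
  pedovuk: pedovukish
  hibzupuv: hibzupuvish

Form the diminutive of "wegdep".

vubagfiw and lutitew both end in -w yet inflect differently (sovubagfiw, lutitwal), so the final letter is not what conditions the rule; the last vowel is.
"wegdep" has last vowel 'e'. The one such stem in the data (lutitew → lutitwal) deletes the last vowel and adds -al (as do midav, nenalav), so the same rule applies.
The other patterns: stems whose last vowel is 'i' add the prefix so-; stems whose last vowel is 'u' add -ish.
So wegdep → wegdpal.

wegdpal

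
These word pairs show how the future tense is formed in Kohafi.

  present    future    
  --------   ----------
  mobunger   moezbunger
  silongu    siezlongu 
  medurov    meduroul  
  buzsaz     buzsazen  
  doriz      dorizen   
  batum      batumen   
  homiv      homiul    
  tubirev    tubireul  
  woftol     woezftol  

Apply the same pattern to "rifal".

doriz and homiv both have last vowel 'i' yet inflect differently (dorizen, homiul), so the last vowel is not what conditions the rule; the final letter is.
"rifal" ends in -l. The one such stem in the data (woftol → woezftol) inserts -ez- after the first vowel (as do mobunger, silongu), so the same rule applies.
The other patterns: stems ending in -m or -z add -en; stems ending in -v drop the final letter and add -ul.
So rifal → riezfal.

riezfal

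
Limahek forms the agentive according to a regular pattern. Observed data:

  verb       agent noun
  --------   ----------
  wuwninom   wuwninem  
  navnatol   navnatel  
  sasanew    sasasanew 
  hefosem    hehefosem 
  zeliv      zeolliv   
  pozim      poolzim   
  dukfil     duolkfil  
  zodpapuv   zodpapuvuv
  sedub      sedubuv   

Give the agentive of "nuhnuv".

wuwninom and hefosem both end in -m yet inflect differently (wuwninem, hehefosem), so the final letter is not what conditions the rule; the last vowel is.
"nuhnuv" has last vowel 'u'. The stems whose last vowel is 'u' (zodpapuv → zodpapuvuv, sedub → sedubuv) add -uv.
The other patterns: stems whose last vowel is 'o' change the last vowel to 'e'; stems whose last vowel is 'e' repeat the first consonant+vowel as a prefix; stems whose last vowel is 'i' insert -ol- after the first vowel.
So nuhnuv → nuhnuvuv.

nuhnuvuv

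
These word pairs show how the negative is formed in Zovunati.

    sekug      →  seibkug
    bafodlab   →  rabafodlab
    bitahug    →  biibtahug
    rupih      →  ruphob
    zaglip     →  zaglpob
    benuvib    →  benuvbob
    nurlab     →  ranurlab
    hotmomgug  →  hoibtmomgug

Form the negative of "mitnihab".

benuvib and nurlab both end in -b yet inflect differently (benuvbob, ranurlab), so the final letter is not what conditions the rule; the last vowel is.
"mitnihab" has last vowel 'a'. The stems whose last vowel is 'a' (nurlab → ranurlab, bafodlab → rabafodlab) add the prefix ra-.
The other patterns: stems whose last vowel is 'i' delete the last vowel and add -ob; stems whose last vowel is 'u' insert -ib- after the first vowel.
So mitnihab → ramitnihab.

ramitnihab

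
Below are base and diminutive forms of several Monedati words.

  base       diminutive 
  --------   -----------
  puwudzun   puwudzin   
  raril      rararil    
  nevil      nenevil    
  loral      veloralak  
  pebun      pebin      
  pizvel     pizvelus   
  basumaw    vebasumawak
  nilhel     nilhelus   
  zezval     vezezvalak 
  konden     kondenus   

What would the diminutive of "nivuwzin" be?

ninivuwzin

raril and loral both end in -l yet inflect differently (rararil, veloralak), so the final letter is not what conditions the rule; the last vowel is.
"nivuwzin" has last vowel 'i'. The stems whose last vowel is 'i' (raril → rararil, nevil → nenevil) repeat the first consonant+vowel as a prefix.
So nivuwzin → ninivuwzin.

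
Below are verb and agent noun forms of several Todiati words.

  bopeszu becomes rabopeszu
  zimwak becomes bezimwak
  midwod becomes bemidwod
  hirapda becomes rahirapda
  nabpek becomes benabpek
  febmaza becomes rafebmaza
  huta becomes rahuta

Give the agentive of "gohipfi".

ragohipfi

"gohipfi" ends in a vowel. The stems ending in a vowel (huta → rahuta, febmaza → rafebmaza, bopeszu → rabopeszu) add the prefix ra-.
The other pattern: stems ending in a consonant add the prefix be-.
So gohipfi → ragohipfi.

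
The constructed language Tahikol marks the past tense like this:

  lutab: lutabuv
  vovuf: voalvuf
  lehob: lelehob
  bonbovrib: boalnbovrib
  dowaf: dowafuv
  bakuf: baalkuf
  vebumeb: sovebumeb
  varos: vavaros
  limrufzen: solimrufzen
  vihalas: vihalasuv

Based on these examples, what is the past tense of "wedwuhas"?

"wedwuhas" has last vowel 'a'. The stems whose last vowel is 'a' (lutab → lutabuv, dowaf → dowafuv, vihalas → vihalasuv) add -uv.
The other patterns: stems whose last vowel is 'i' or 'u' insert -al- after the first vowel; stems whose last vowel is 'e' add the prefix so-; stems whose last vowel is 'o' repeat the first consonant+vowel as a prefix.
So wedwuhas → wedwuhasuv.

wedwuhasuv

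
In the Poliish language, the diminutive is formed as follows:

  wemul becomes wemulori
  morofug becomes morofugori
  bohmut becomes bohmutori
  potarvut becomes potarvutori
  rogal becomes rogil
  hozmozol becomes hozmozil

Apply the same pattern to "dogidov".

dogidiv

wemul and rogal both end in -l yet inflect differently (wemulori, rogil), so the final letter is not what conditions the rule; the last vowel is.
"dogidov" has last vowel 'o'. The one such stem in the data (hozmozol → hozmozil) changes the last vowel to 'i' (as does rogal), so the same rule applies.
So dogidov → dogidiv.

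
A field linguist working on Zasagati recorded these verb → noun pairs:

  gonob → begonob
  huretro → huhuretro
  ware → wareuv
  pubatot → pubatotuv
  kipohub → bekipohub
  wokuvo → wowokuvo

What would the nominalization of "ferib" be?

"ferib" ends in -b. The stems ending in -b (gonob → begonob, kipohub → bekipohub) add the prefix be-.
So ferib → beferib.

beferib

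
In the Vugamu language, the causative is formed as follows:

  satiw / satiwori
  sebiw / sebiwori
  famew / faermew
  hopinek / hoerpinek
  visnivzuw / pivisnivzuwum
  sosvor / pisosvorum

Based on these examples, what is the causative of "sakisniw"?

"sakisniw" has last vowel 'i'. The stems whose last vowel is 'i' (satiw → satiwori, sebiw → sebiwori) add -ori.
So sakisniw → sakisniwori.

sakisniwori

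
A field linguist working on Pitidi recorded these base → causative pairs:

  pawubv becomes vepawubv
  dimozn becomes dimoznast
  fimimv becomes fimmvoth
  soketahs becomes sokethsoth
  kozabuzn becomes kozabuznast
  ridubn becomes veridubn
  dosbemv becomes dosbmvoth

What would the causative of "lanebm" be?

kozabuzn and ridubn both end in -n yet inflect differently (kozabuznast, veridubn), so the final letter is not what conditions the rule; the second-to-last letter is.
"lanebm" has second-to-last letter 'b'. The stems whose second-to-last letter is 'b' (ridubn → veridubn, pawubv → vepawubv) add the prefix ve-.
The other patterns: stems whose second-to-last letter is 'h' or 'm' delete the last vowel and add -oth; stems whose second-to-last letter is 'z' add -ast.
So lanebm → velanebm.

velanebm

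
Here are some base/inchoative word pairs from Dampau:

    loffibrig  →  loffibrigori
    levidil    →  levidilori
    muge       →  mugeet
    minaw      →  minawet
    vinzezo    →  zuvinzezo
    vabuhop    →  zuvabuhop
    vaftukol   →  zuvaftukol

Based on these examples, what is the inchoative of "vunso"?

zuvunso

levidil and vaftukol both end in -l yet inflect differently (levidilori, zuvaftukol), so the final letter is not what conditions the rule; the first letter is.
"vunso" begins with v-. The stems beginning with v- (vinzezo → zuvinzezo, vabuhop → zuvabuhop, vaftukol → zuvaftukol) add the prefix zu-.
The other patterns: stems beginning with l- add -ori; stems beginning with m- add -et.
So vunso → zuvunso.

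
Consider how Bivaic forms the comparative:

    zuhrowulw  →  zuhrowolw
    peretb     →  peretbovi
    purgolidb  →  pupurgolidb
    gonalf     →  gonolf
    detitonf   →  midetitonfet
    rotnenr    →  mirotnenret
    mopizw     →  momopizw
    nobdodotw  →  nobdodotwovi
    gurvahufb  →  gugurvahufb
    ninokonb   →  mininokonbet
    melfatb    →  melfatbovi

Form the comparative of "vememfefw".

melfatb and ninokonb both end in -b yet inflect differently (melfatbovi, mininokonbet), so the final letter is not what conditions the rule; the second-to-last letter is.
"vememfefw" has second-to-last letter 'f'. The one such stem in the data (gurvahufb → gugurvahufb) repeats the first consonant+vowel as a prefix (as do mopizw, purgolidb), so the same rule applies.
So vememfefw → vevememfefw.

vevememfefw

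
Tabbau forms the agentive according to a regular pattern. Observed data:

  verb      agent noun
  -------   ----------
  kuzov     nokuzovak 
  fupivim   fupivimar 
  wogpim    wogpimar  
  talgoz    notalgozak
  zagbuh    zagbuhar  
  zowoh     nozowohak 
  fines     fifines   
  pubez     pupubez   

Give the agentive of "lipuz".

lipuzar

"lipuz" has last vowel 'u'. The one such stem in the data (zagbuh → zagbuhar) adds -ar, so the same rule applies.
So lipuz → lipuzar.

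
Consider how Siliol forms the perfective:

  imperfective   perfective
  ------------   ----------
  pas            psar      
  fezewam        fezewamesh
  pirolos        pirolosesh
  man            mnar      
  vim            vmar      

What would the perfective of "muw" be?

mwar

"muw" has 1 vowel. The stems with 1 vowel (man → mnar, vim → vmar, pas → psar) delete the last vowel and add -ar.
The other pattern: stems with 3 vowels add -esh.
So muw → mwar.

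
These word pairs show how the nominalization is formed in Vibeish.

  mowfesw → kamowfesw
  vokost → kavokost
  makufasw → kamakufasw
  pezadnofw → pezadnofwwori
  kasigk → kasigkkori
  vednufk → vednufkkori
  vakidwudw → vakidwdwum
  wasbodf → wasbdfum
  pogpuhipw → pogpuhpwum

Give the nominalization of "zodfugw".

zodfugwwori

mowfesw and pezadnofw both end in -w yet inflect differently (kamowfesw, pezadnofwwori), so the final letter is not what conditions the rule; the second-to-last letter is.
"zodfugw" has second-to-last letter 'g'. The one such stem in the data (kasigk → kasigkkori) doubles the final consonant and adds -ori (as do pezadnofw, vednufk), so the same rule applies.
The other patterns: stems whose second-to-last letter is 's' add the prefix ka-; stems whose second-to-last letter is 'd' or 'p' delete the last vowel and add -um.
So zodfugw → zodfugwwori.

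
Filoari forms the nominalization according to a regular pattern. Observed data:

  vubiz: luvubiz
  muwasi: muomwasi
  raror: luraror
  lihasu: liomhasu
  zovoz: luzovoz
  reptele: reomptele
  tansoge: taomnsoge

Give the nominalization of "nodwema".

"nodwema" ends in a vowel. The stems ending in a vowel (muwasi → muomwasi, tansoge → taomnsoge, reptele → reomptele) insert -om- after the first vowel.
So nodwema → noomdwema.

noomdwema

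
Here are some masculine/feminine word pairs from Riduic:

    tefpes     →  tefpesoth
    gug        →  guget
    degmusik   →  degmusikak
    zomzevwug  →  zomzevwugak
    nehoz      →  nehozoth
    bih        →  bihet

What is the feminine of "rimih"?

rimihoth

"rimih" has 2 vowels. The stems with 2 vowels (nehoz → nehozoth, tefpes → tefpesoth) add -oth.
The other patterns: stems with 1 vowel add -et; stems with 3 vowels add -ak.
So rimih → rimihoth.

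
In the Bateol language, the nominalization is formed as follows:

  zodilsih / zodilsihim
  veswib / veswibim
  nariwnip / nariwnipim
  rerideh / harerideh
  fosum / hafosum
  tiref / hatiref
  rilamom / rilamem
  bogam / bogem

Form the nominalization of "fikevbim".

zodilsih and rerideh both end in -h yet inflect differently (zodilsihim, harerideh), so the final letter is not what conditions the rule; the last vowel is.
"fikevbim" has last vowel 'i'. The stems whose last vowel is 'i' (zodilsih → zodilsihim, veswib → veswibim, nariwnip → nariwnipim) add -im.
So fikevbim → fikevbimim.

fikevbimim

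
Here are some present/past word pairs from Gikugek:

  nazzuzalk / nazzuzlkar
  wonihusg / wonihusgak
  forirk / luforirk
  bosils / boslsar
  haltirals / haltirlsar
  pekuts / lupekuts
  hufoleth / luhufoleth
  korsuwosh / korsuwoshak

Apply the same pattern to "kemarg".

"kemarg" has second-to-last letter 'r'. The one such stem in the data (forirk → luforirk) adds the prefix lu-, so the same rule applies.
The other patterns: stems whose second-to-last letter is 's' add -ak; stems whose second-to-last letter is 'l' delete the last vowel and add -ar.
So kemarg → lukemarg.

lukemarg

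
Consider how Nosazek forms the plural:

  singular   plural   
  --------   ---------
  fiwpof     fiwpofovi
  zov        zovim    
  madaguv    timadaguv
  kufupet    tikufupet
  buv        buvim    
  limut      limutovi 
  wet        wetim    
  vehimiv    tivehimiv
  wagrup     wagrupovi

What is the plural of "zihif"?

zihifovi

wet and limut both end in -t yet inflect differently (wetim, limutovi), so the final letter is not what conditions the rule; the number of vowels is.
"zihif" has 2 vowels. The stems with 2 vowels (wagrup → wagrupovi, limut → limutovi, fiwpof → fiwpofovi) add -ovi.
The other patterns: stems with 1 vowel add -im; stems with 3 vowels add the prefix ti-.
So zihif → zihifovi.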